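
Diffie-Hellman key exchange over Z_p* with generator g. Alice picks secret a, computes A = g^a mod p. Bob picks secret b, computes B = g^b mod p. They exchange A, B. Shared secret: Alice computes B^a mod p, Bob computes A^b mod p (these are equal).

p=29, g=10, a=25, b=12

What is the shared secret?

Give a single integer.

Answer: 7

Derivation:
A = 10^25 mod 29  (bits of 25 = 11001)
  bit 0 = 1: r = r^2 * 10 mod 29 = 1^2 * 10 = 1*10 = 10
  bit 1 = 1: r = r^2 * 10 mod 29 = 10^2 * 10 = 13*10 = 14
  bit 2 = 0: r = r^2 mod 29 = 14^2 = 22
  bit 3 = 0: r = r^2 mod 29 = 22^2 = 20
  bit 4 = 1: r = r^2 * 10 mod 29 = 20^2 * 10 = 23*10 = 27
  -> A = 27
B = 10^12 mod 29  (bits of 12 = 1100)
  bit 0 = 1: r = r^2 * 10 mod 29 = 1^2 * 10 = 1*10 = 10
  bit 1 = 1: r = r^2 * 10 mod 29 = 10^2 * 10 = 13*10 = 14
  bit 2 = 0: r = r^2 mod 29 = 14^2 = 22
  bit 3 = 0: r = r^2 mod 29 = 22^2 = 20
  -> B = 20
s = B^a = 20^25 mod 29  (bits of 25 = 11001)
  bit 0 = 1: r = r^2 * 20 mod 29 = 1^2 * 20 = 1*20 = 20
  bit 1 = 1: r = r^2 * 20 mod 29 = 20^2 * 20 = 23*20 = 25
  bit 2 = 0: r = r^2 mod 29 = 25^2 = 16
  bit 3 = 0: r = r^2 mod 29 = 16^2 = 24
  bit 4 = 1: r = r^2 * 20 mod 29 = 24^2 * 20 = 25*20 = 7
  -> s = B^a = 7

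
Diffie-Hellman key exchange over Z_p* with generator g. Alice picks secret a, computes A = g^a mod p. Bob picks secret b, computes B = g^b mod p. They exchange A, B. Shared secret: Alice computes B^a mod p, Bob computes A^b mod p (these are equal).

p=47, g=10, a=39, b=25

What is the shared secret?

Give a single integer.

A = 10^39 mod 47  (bits of 39 = 100111)
  bit 0 = 1: r = r^2 * 10 mod 47 = 1^2 * 10 = 1*10 = 10
  bit 1 = 0: r = r^2 mod 47 = 10^2 = 6
  bit 2 = 0: r = r^2 mod 47 = 6^2 = 36
  bit 3 = 1: r = r^2 * 10 mod 47 = 36^2 * 10 = 27*10 = 35
  bit 4 = 1: r = r^2 * 10 mod 47 = 35^2 * 10 = 3*10 = 30
  bit 5 = 1: r = r^2 * 10 mod 47 = 30^2 * 10 = 7*10 = 23
  -> A = 23
B = 10^25 mod 47  (bits of 25 = 11001)
  bit 0 = 1: r = r^2 * 10 mod 47 = 1^2 * 10 = 1*10 = 10
  bit 1 = 1: r = r^2 * 10 mod 47 = 10^2 * 10 = 6*10 = 13
  bit 2 = 0: r = r^2 mod 47 = 13^2 = 28
  bit 3 = 0: r = r^2 mod 47 = 28^2 = 32
  bit 4 = 1: r = r^2 * 10 mod 47 = 32^2 * 10 = 37*10 = 41
  -> B = 41
s = B^a = 41^39 mod 47  (bits of 39 = 100111)
  bit 0 = 1: r = r^2 * 41 mod 47 = 1^2 * 41 = 1*41 = 41
  bit 1 = 0: r = r^2 mod 47 = 41^2 = 36
  bit 2 = 0: r = r^2 mod 47 = 36^2 = 27
  bit 3 = 1: r = r^2 * 41 mod 47 = 27^2 * 41 = 24*41 = 44
  bit 4 = 1: r = r^2 * 41 mod 47 = 44^2 * 41 = 9*41 = 40
  bit 5 = 1: r = r^2 * 41 mod 47 = 40^2 * 41 = 2*41 = 35
  -> s = B^a = 35

Answer: 35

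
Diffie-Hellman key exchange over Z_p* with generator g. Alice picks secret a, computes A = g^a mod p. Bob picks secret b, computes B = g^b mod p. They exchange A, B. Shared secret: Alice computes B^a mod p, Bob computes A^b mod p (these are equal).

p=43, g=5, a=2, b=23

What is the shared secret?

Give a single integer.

Answer: 23

Derivation:
A = 5^2 mod 43  (bits of 2 = 10)
  bit 0 = 1: r = r^2 * 5 mod 43 = 1^2 * 5 = 1*5 = 5
  bit 1 = 0: r = r^2 mod 43 = 5^2 = 25
  -> A = 25
B = 5^23 mod 43  (bits of 23 = 10111)
  bit 0 = 1: r = r^2 * 5 mod 43 = 1^2 * 5 = 1*5 = 5
  bit 1 = 0: r = r^2 mod 43 = 5^2 = 25
  bit 2 = 1: r = r^2 * 5 mod 43 = 25^2 * 5 = 23*5 = 29
  bit 3 = 1: r = r^2 * 5 mod 43 = 29^2 * 5 = 24*5 = 34
  bit 4 = 1: r = r^2 * 5 mod 43 = 34^2 * 5 = 38*5 = 18
  -> B = 18
s = B^a = 18^2 mod 43  (bits of 2 = 10)
  bit 0 = 1: r = r^2 * 18 mod 43 = 1^2 * 18 = 1*18 = 18
  bit 1 = 0: r = r^2 mod 43 = 18^2 = 23
  -> s = B^a = 23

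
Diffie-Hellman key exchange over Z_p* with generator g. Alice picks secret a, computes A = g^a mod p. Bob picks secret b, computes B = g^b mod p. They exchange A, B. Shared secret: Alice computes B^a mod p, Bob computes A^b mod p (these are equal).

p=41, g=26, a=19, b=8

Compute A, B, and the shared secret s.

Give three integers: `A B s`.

Answer: 11 18 16

Derivation:
A = 26^19 mod 41  (bits of 19 = 10011)
  bit 0 = 1: r = r^2 * 26 mod 41 = 1^2 * 26 = 1*26 = 26
  bit 1 = 0: r = r^2 mod 41 = 26^2 = 20
  bit 2 = 0: r = r^2 mod 41 = 20^2 = 31
  bit 3 = 1: r = r^2 * 26 mod 41 = 31^2 * 26 = 18*26 = 17
  bit 4 = 1: r = r^2 * 26 mod 41 = 17^2 * 26 = 2*26 = 11
  -> A = 11
B = 26^8 mod 41  (bits of 8 = 1000)
  bit 0 = 1: r = r^2 * 26 mod 41 = 1^2 * 26 = 1*26 = 26
  bit 1 = 0: r = r^2 mod 41 = 26^2 = 20
  bit 2 = 0: r = r^2 mod 41 = 20^2 = 31
  bit 3 = 0: r = r^2 mod 41 = 31^2 = 18
  -> B = 18
s = B^a = 18^19 mod 41  (bits of 19 = 10011)
  bit 0 = 1: r = r^2 * 18 mod 41 = 1^2 * 18 = 1*18 = 18
  bit 1 = 0: r = r^2 mod 41 = 18^2 = 37
  bit 2 = 0: r = r^2 mod 41 = 37^2 = 16
  bit 3 = 1: r = r^2 * 18 mod 41 = 16^2 * 18 = 10*18 = 16
  bit 4 = 1: r = r^2 * 18 mod 41 = 16^2 * 18 = 10*18 = 16
  -> s = B^a = 16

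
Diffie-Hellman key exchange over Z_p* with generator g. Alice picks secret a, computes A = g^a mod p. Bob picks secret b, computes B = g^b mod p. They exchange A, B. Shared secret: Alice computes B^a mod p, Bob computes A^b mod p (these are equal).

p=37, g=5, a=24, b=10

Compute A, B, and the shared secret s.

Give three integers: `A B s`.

Answer: 26 30 26

Derivation:
A = 5^24 mod 37  (bits of 24 = 11000)
  bit 0 = 1: r = r^2 * 5 mod 37 = 1^2 * 5 = 1*5 = 5
  bit 1 = 1: r = r^2 * 5 mod 37 = 5^2 * 5 = 25*5 = 14
  bit 2 = 0: r = r^2 mod 37 = 14^2 = 11
  bit 3 = 0: r = r^2 mod 37 = 11^2 = 10
  bit 4 = 0: r = r^2 mod 37 = 10^2 = 26
  -> A = 26
B = 5^10 mod 37  (bits of 10 = 1010)
  bit 0 = 1: r = r^2 * 5 mod 37 = 1^2 * 5 = 1*5 = 5
  bit 1 = 0: r = r^2 mod 37 = 5^2 = 25
  bit 2 = 1: r = r^2 * 5 mod 37 = 25^2 * 5 = 33*5 = 17
  bit 3 = 0: r = r^2 mod 37 = 17^2 = 30
  -> B = 30
s = B^a = 30^24 mod 37  (bits of 24 = 11000)
  bit 0 = 1: r = r^2 * 30 mod 37 = 1^2 * 30 = 1*30 = 30
  bit 1 = 1: r = r^2 * 30 mod 37 = 30^2 * 30 = 12*30 = 27
  bit 2 = 0: r = r^2 mod 37 = 27^2 = 26
  bit 3 = 0: r = r^2 mod 37 = 26^2 = 10
  bit 4 = 0: r = r^2 mod 37 = 10^2 = 26
  -> s = B^a = 26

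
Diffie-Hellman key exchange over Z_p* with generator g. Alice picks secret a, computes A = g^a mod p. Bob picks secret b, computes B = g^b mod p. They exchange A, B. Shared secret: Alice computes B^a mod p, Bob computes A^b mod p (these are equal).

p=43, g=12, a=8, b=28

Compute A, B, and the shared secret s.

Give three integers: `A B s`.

Answer: 14 6 36

Derivation:
A = 12^8 mod 43  (bits of 8 = 1000)
  bit 0 = 1: r = r^2 * 12 mod 43 = 1^2 * 12 = 1*12 = 12
  bit 1 = 0: r = r^2 mod 43 = 12^2 = 15
  bit 2 = 0: r = r^2 mod 43 = 15^2 = 10
  bit 3 = 0: r = r^2 mod 43 = 10^2 = 14
  -> A = 14
B = 12^28 mod 43  (bits of 28 = 11100)
  bit 0 = 1: r = r^2 * 12 mod 43 = 1^2 * 12 = 1*12 = 12
  bit 1 = 1: r = r^2 * 12 mod 43 = 12^2 * 12 = 15*12 = 8
  bit 2 = 1: r = r^2 * 12 mod 43 = 8^2 * 12 = 21*12 = 37
  bit 3 = 0: r = r^2 mod 43 = 37^2 = 36
  bit 4 = 0: r = r^2 mod 43 = 36^2 = 6
  -> B = 6
s = B^a = 6^8 mod 43  (bits of 8 = 1000)
  bit 0 = 1: r = r^2 * 6 mod 43 = 1^2 * 6 = 1*6 = 6
  bit 1 = 0: r = r^2 mod 43 = 6^2 = 36
  bit 2 = 0: r = r^2 mod 43 = 36^2 = 6
  bit 3 = 0: r = r^2 mod 43 = 6^2 = 36
  -> s = B^a = 36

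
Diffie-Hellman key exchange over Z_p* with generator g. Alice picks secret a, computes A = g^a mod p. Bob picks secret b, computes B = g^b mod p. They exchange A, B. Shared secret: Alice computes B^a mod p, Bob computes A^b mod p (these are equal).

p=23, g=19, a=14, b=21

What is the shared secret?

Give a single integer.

Answer: 9

Derivation:
A = 19^14 mod 23  (bits of 14 = 1110)
  bit 0 = 1: r = r^2 * 19 mod 23 = 1^2 * 19 = 1*19 = 19
  bit 1 = 1: r = r^2 * 19 mod 23 = 19^2 * 19 = 16*19 = 5
  bit 2 = 1: r = r^2 * 19 mod 23 = 5^2 * 19 = 2*19 = 15
  bit 3 = 0: r = r^2 mod 23 = 15^2 = 18
  -> A = 18
B = 19^21 mod 23  (bits of 21 = 10101)
  bit 0 = 1: r = r^2 * 19 mod 23 = 1^2 * 19 = 1*19 = 19
  bit 1 = 0: r = r^2 mod 23 = 19^2 = 16
  bit 2 = 1: r = r^2 * 19 mod 23 = 16^2 * 19 = 3*19 = 11
  bit 3 = 0: r = r^2 mod 23 = 11^2 = 6
  bit 4 = 1: r = r^2 * 19 mod 23 = 6^2 * 19 = 13*19 = 17
  -> B = 17
s = B^a = 17^14 mod 23  (bits of 14 = 1110)
  bit 0 = 1: r = r^2 * 17 mod 23 = 1^2 * 17 = 1*17 = 17
  bit 1 = 1: r = r^2 * 17 mod 23 = 17^2 * 17 = 13*17 = 14
  bit 2 = 1: r = r^2 * 17 mod 23 = 14^2 * 17 = 12*17 = 20
  bit 3 = 0: r = r^2 mod 23 = 20^2 = 9
  -> s = B^a = 9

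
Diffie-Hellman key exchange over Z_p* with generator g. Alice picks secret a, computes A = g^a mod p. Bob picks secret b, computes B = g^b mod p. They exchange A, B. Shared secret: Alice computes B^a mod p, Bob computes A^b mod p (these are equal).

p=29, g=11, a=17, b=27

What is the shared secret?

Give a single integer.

A = 11^17 mod 29  (bits of 17 = 10001)
  bit 0 = 1: r = r^2 * 11 mod 29 = 1^2 * 11 = 1*11 = 11
  bit 1 = 0: r = r^2 mod 29 = 11^2 = 5
  bit 2 = 0: r = r^2 mod 29 = 5^2 = 25
  bit 3 = 0: r = r^2 mod 29 = 25^2 = 16
  bit 4 = 1: r = r^2 * 11 mod 29 = 16^2 * 11 = 24*11 = 3
  -> A = 3
B = 11^27 mod 29  (bits of 27 = 11011)
  bit 0 = 1: r = r^2 * 11 mod 29 = 1^2 * 11 = 1*11 = 11
  bit 1 = 1: r = r^2 * 11 mod 29 = 11^2 * 11 = 5*11 = 26
  bit 2 = 0: r = r^2 mod 29 = 26^2 = 9
  bit 3 = 1: r = r^2 * 11 mod 29 = 9^2 * 11 = 23*11 = 21
  bit 4 = 1: r = r^2 * 11 mod 29 = 21^2 * 11 = 6*11 = 8
  -> B = 8
s = B^a = 8^17 mod 29  (bits of 17 = 10001)
  bit 0 = 1: r = r^2 * 8 mod 29 = 1^2 * 8 = 1*8 = 8
  bit 1 = 0: r = r^2 mod 29 = 8^2 = 6
  bit 2 = 0: r = r^2 mod 29 = 6^2 = 7
  bit 3 = 0: r = r^2 mod 29 = 7^2 = 20
  bit 4 = 1: r = r^2 * 8 mod 29 = 20^2 * 8 = 23*8 = 10
  -> s = B^a = 10

Answer: 10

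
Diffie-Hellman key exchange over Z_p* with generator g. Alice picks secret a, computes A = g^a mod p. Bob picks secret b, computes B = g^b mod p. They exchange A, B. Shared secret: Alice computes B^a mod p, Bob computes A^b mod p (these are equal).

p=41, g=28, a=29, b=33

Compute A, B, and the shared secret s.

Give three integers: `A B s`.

Answer: 7 11 29

Derivation:
A = 28^29 mod 41  (bits of 29 = 11101)
  bit 0 = 1: r = r^2 * 28 mod 41 = 1^2 * 28 = 1*28 = 28
  bit 1 = 1: r = r^2 * 28 mod 41 = 28^2 * 28 = 5*28 = 17
  bit 2 = 1: r = r^2 * 28 mod 41 = 17^2 * 28 = 2*28 = 15
  bit 3 = 0: r = r^2 mod 41 = 15^2 = 20
  bit 4 = 1: r = r^2 * 28 mod 41 = 20^2 * 28 = 31*28 = 7
  -> A = 7
B = 28^33 mod 41  (bits of 33 = 100001)
  bit 0 = 1: r = r^2 * 28 mod 41 = 1^2 * 28 = 1*28 = 28
  bit 1 = 0: r = r^2 mod 41 = 28^2 = 5
  bit 2 = 0: r = r^2 mod 41 = 5^2 = 25
  bit 3 = 0: r = r^2 mod 41 = 25^2 = 10
  bit 4 = 0: r = r^2 mod 41 = 10^2 = 18
  bit 5 = 1: r = r^2 * 28 mod 41 = 18^2 * 28 = 37*28 = 11
  -> B = 11
s = B^a = 11^29 mod 41  (bits of 29 = 11101)
  bit 0 = 1: r = r^2 * 11 mod 41 = 1^2 * 11 = 1*11 = 11
  bit 1 = 1: r = r^2 * 11 mod 41 = 11^2 * 11 = 39*11 = 19
  bit 2 = 1: r = r^2 * 11 mod 41 = 19^2 * 11 = 33*11 = 35
  bit 3 = 0: r = r^2 mod 41 = 35^2 = 36
  bit 4 = 1: r = r^2 * 11 mod 41 = 36^2 * 11 = 25*11 = 29
  -> s = B^a = 29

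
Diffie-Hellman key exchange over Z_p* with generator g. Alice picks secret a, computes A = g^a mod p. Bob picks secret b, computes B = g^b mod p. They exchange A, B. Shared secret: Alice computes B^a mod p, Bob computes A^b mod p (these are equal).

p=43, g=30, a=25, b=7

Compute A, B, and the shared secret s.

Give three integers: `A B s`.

A = 30^25 mod 43  (bits of 25 = 11001)
  bit 0 = 1: r = r^2 * 30 mod 43 = 1^2 * 30 = 1*30 = 30
  bit 1 = 1: r = r^2 * 30 mod 43 = 30^2 * 30 = 40*30 = 39
  bit 2 = 0: r = r^2 mod 43 = 39^2 = 16
  bit 3 = 0: r = r^2 mod 43 = 16^2 = 41
  bit 4 = 1: r = r^2 * 30 mod 43 = 41^2 * 30 = 4*30 = 34
  -> A = 34
B = 30^7 mod 43  (bits of 7 = 111)
  bit 0 = 1: r = r^2 * 30 mod 43 = 1^2 * 30 = 1*30 = 30
  bit 1 = 1: r = r^2 * 30 mod 43 = 30^2 * 30 = 40*30 = 39
  bit 2 = 1: r = r^2 * 30 mod 43 = 39^2 * 30 = 16*30 = 7
  -> B = 7
s = B^a = 7^25 mod 43  (bits of 25 = 11001)
  bit 0 = 1: r = r^2 * 7 mod 43 = 1^2 * 7 = 1*7 = 7
  bit 1 = 1: r = r^2 * 7 mod 43 = 7^2 * 7 = 6*7 = 42
  bit 2 = 0: r = r^2 mod 43 = 42^2 = 1
  bit 3 = 0: r = r^2 mod 43 = 1^2 = 1
  bit 4 = 1: r = r^2 * 7 mod 43 = 1^2 * 7 = 1*7 = 7
  -> s = B^a = 7

Answer: 34 7 7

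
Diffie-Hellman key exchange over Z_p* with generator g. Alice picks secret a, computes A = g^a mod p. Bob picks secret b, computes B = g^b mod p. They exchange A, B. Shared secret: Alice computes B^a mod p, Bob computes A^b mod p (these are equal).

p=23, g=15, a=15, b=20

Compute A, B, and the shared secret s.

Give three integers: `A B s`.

Answer: 21 9 6

Derivation:
A = 15^15 mod 23  (bits of 15 = 1111)
  bit 0 = 1: r = r^2 * 15 mod 23 = 1^2 * 15 = 1*15 = 15
  bit 1 = 1: r = r^2 * 15 mod 23 = 15^2 * 15 = 18*15 = 17
  bit 2 = 1: r = r^2 * 15 mod 23 = 17^2 * 15 = 13*15 = 11
  bit 3 = 1: r = r^2 * 15 mod 23 = 11^2 * 15 = 6*15 = 21
  -> A = 21
B = 15^20 mod 23  (bits of 20 = 10100)
  bit 0 = 1: r = r^2 * 15 mod 23 = 1^2 * 15 = 1*15 = 15
  bit 1 = 0: r = r^2 mod 23 = 15^2 = 18
  bit 2 = 1: r = r^2 * 15 mod 23 = 18^2 * 15 = 2*15 = 7
  bit 3 = 0: r = r^2 mod 23 = 7^2 = 3
  bit 4 = 0: r = r^2 mod 23 = 3^2 = 9
  -> B = 9
s = B^a = 9^15 mod 23  (bits of 15 = 1111)
  bit 0 = 1: r = r^2 * 9 mod 23 = 1^2 * 9 = 1*9 = 9
  bit 1 = 1: r = r^2 * 9 mod 23 = 9^2 * 9 = 12*9 = 16
  bit 2 = 1: r = r^2 * 9 mod 23 = 16^2 * 9 = 3*9 = 4
  bit 3 = 1: r = r^2 * 9 mod 23 = 4^2 * 9 = 16*9 = 6
  -> s = B^a = 6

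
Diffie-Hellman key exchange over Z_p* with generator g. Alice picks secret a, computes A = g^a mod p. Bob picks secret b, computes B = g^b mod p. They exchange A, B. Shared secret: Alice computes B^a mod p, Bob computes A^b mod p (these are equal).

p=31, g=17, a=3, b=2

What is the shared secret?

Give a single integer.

Answer: 8

Derivation:
A = 17^3 mod 31  (bits of 3 = 11)
  bit 0 = 1: r = r^2 * 17 mod 31 = 1^2 * 17 = 1*17 = 17
  bit 1 = 1: r = r^2 * 17 mod 31 = 17^2 * 17 = 10*17 = 15
  -> A = 15
B = 17^2 mod 31  (bits of 2 = 10)
  bit 0 = 1: r = r^2 * 17 mod 31 = 1^2 * 17 = 1*17 = 17
  bit 1 = 0: r = r^2 mod 31 = 17^2 = 10
  -> B = 10
s = B^a = 10^3 mod 31  (bits of 3 = 11)
  bit 0 = 1: r = r^2 * 10 mod 31 = 1^2 * 10 = 1*10 = 10
  bit 1 = 1: r = r^2 * 10 mod 31 = 10^2 * 10 = 7*10 = 8
  -> s = B^a = 8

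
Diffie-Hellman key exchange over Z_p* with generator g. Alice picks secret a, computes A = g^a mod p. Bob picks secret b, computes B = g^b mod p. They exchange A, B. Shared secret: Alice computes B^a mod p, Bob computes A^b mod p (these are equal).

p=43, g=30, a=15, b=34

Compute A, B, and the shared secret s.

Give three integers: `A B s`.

A = 30^15 mod 43  (bits of 15 = 1111)
  bit 0 = 1: r = r^2 * 30 mod 43 = 1^2 * 30 = 1*30 = 30
  bit 1 = 1: r = r^2 * 30 mod 43 = 30^2 * 30 = 40*30 = 39
  bit 2 = 1: r = r^2 * 30 mod 43 = 39^2 * 30 = 16*30 = 7
  bit 3 = 1: r = r^2 * 30 mod 43 = 7^2 * 30 = 6*30 = 8
  -> A = 8
B = 30^34 mod 43  (bits of 34 = 100010)
  bit 0 = 1: r = r^2 * 30 mod 43 = 1^2 * 30 = 1*30 = 30
  bit 1 = 0: r = r^2 mod 43 = 30^2 = 40
  bit 2 = 0: r = r^2 mod 43 = 40^2 = 9
  bit 3 = 0: r = r^2 mod 43 = 9^2 = 38
  bit 4 = 1: r = r^2 * 30 mod 43 = 38^2 * 30 = 25*30 = 19
  bit 5 = 0: r = r^2 mod 43 = 19^2 = 17
  -> B = 17
s = B^a = 17^15 mod 43  (bits of 15 = 1111)
  bit 0 = 1: r = r^2 * 17 mod 43 = 1^2 * 17 = 1*17 = 17
  bit 1 = 1: r = r^2 * 17 mod 43 = 17^2 * 17 = 31*17 = 11
  bit 2 = 1: r = r^2 * 17 mod 43 = 11^2 * 17 = 35*17 = 36
  bit 3 = 1: r = r^2 * 17 mod 43 = 36^2 * 17 = 6*17 = 16
  -> s = B^a = 16

Answer: 8 17 16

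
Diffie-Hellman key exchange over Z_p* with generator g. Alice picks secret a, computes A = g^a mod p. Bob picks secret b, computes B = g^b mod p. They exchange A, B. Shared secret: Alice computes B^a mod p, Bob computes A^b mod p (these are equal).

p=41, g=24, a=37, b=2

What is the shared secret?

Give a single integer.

Answer: 36

Derivation:
A = 24^37 mod 41  (bits of 37 = 100101)
  bit 0 = 1: r = r^2 * 24 mod 41 = 1^2 * 24 = 1*24 = 24
  bit 1 = 0: r = r^2 mod 41 = 24^2 = 2
  bit 2 = 0: r = r^2 mod 41 = 2^2 = 4
  bit 3 = 1: r = r^2 * 24 mod 41 = 4^2 * 24 = 16*24 = 15
  bit 4 = 0: r = r^2 mod 41 = 15^2 = 20
  bit 5 = 1: r = r^2 * 24 mod 41 = 20^2 * 24 = 31*24 = 6
  -> A = 6
B = 24^2 mod 41  (bits of 2 = 10)
  bit 0 = 1: r = r^2 * 24 mod 41 = 1^2 * 24 = 1*24 = 24
  bit 1 = 0: r = r^2 mod 41 = 24^2 = 2
  -> B = 2
s = B^a = 2^37 mod 41  (bits of 37 = 100101)
  bit 0 = 1: r = r^2 * 2 mod 41 = 1^2 * 2 = 1*2 = 2
  bit 1 = 0: r = r^2 mod 41 = 2^2 = 4
  bit 2 = 0: r = r^2 mod 41 = 4^2 = 16
  bit 3 = 1: r = r^2 * 2 mod 41 = 16^2 * 2 = 10*2 = 20
  bit 4 = 0: r = r^2 mod 41 = 20^2 = 31
  bit 5 = 1: r = r^2 * 2 mod 41 = 31^2 * 2 = 18*2 = 36
  -> s = B^a = 36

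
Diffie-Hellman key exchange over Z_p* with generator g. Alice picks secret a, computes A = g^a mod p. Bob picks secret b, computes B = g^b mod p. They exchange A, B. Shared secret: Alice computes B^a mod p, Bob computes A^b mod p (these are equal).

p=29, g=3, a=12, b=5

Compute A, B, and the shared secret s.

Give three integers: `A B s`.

A = 3^12 mod 29  (bits of 12 = 1100)
  bit 0 = 1: r = r^2 * 3 mod 29 = 1^2 * 3 = 1*3 = 3
  bit 1 = 1: r = r^2 * 3 mod 29 = 3^2 * 3 = 9*3 = 27
  bit 2 = 0: r = r^2 mod 29 = 27^2 = 4
  bit 3 = 0: r = r^2 mod 29 = 4^2 = 16
  -> A = 16
B = 3^5 mod 29  (bits of 5 = 101)
  bit 0 = 1: r = r^2 * 3 mod 29 = 1^2 * 3 = 1*3 = 3
  bit 1 = 0: r = r^2 mod 29 = 3^2 = 9
  bit 2 = 1: r = r^2 * 3 mod 29 = 9^2 * 3 = 23*3 = 11
  -> B = 11
s = B^a = 11^12 mod 29  (bits of 12 = 1100)
  bit 0 = 1: r = r^2 * 11 mod 29 = 1^2 * 11 = 1*11 = 11
  bit 1 = 1: r = r^2 * 11 mod 29 = 11^2 * 11 = 5*11 = 26
  bit 2 = 0: r = r^2 mod 29 = 26^2 = 9
  bit 3 = 0: r = r^2 mod 29 = 9^2 = 23
  -> s = B^a = 23

Answer: 16 11 23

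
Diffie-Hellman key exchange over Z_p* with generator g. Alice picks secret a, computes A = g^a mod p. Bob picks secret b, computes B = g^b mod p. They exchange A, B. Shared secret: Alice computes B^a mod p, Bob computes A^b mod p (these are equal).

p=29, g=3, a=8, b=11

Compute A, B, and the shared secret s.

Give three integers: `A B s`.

A = 3^8 mod 29  (bits of 8 = 1000)
  bit 0 = 1: r = r^2 * 3 mod 29 = 1^2 * 3 = 1*3 = 3
  bit 1 = 0: r = r^2 mod 29 = 3^2 = 9
  bit 2 = 0: r = r^2 mod 29 = 9^2 = 23
  bit 3 = 0: r = r^2 mod 29 = 23^2 = 7
  -> A = 7
B = 3^11 mod 29  (bits of 11 = 1011)
  bit 0 = 1: r = r^2 * 3 mod 29 = 1^2 * 3 = 1*3 = 3
  bit 1 = 0: r = r^2 mod 29 = 3^2 = 9
  bit 2 = 1: r = r^2 * 3 mod 29 = 9^2 * 3 = 23*3 = 11
  bit 3 = 1: r = r^2 * 3 mod 29 = 11^2 * 3 = 5*3 = 15
  -> B = 15
s = B^a = 15^8 mod 29  (bits of 8 = 1000)
  bit 0 = 1: r = r^2 * 15 mod 29 = 1^2 * 15 = 1*15 = 15
  bit 1 = 0: r = r^2 mod 29 = 15^2 = 22
  bit 2 = 0: r = r^2 mod 29 = 22^2 = 20
  bit 3 = 0: r = r^2 mod 29 = 20^2 = 23
  -> s = B^a = 23

Answer: 7 15 23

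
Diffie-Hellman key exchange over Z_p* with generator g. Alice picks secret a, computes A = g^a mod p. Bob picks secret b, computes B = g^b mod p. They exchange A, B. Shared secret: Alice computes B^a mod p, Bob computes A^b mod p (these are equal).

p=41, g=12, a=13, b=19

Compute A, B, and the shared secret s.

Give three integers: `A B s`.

Answer: 13 17 22

Derivation:
A = 12^13 mod 41  (bits of 13 = 1101)
  bit 0 = 1: r = r^2 * 12 mod 41 = 1^2 * 12 = 1*12 = 12
  bit 1 = 1: r = r^2 * 12 mod 41 = 12^2 * 12 = 21*12 = 6
  bit 2 = 0: r = r^2 mod 41 = 6^2 = 36
  bit 3 = 1: r = r^2 * 12 mod 41 = 36^2 * 12 = 25*12 = 13
  -> A = 13
B = 12^19 mod 41  (bits of 19 = 10011)
  bit 0 = 1: r = r^2 * 12 mod 41 = 1^2 * 12 = 1*12 = 12
  bit 1 = 0: r = r^2 mod 41 = 12^2 = 21
  bit 2 = 0: r = r^2 mod 41 = 21^2 = 31
  bit 3 = 1: r = r^2 * 12 mod 41 = 31^2 * 12 = 18*12 = 11
  bit 4 = 1: r = r^2 * 12 mod 41 = 11^2 * 12 = 39*12 = 17
  -> B = 17
s = B^a = 17^13 mod 41  (bits of 13 = 1101)
  bit 0 = 1: r = r^2 * 17 mod 41 = 1^2 * 17 = 1*17 = 17
  bit 1 = 1: r = r^2 * 17 mod 41 = 17^2 * 17 = 2*17 = 34
  bit 2 = 0: r = r^2 mod 41 = 34^2 = 8
  bit 3 = 1: r = r^2 * 17 mod 41 = 8^2 * 17 = 23*17 = 22
  -> s = B^a = 22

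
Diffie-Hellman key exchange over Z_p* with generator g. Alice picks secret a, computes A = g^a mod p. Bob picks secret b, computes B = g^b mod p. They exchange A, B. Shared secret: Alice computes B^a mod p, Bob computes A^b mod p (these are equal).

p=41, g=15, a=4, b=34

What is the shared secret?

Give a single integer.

Answer: 37

Derivation:
A = 15^4 mod 41  (bits of 4 = 100)
  bit 0 = 1: r = r^2 * 15 mod 41 = 1^2 * 15 = 1*15 = 15
  bit 1 = 0: r = r^2 mod 41 = 15^2 = 20
  bit 2 = 0: r = r^2 mod 41 = 20^2 = 31
  -> A = 31
B = 15^34 mod 41  (bits of 34 = 100010)
  bit 0 = 1: r = r^2 * 15 mod 41 = 1^2 * 15 = 1*15 = 15
  bit 1 = 0: r = r^2 mod 41 = 15^2 = 20
  bit 2 = 0: r = r^2 mod 41 = 20^2 = 31
  bit 3 = 0: r = r^2 mod 41 = 31^2 = 18
  bit 4 = 1: r = r^2 * 15 mod 41 = 18^2 * 15 = 37*15 = 22
  bit 5 = 0: r = r^2 mod 41 = 22^2 = 33
  -> B = 33
s = B^a = 33^4 mod 41  (bits of 4 = 100)
  bit 0 = 1: r = r^2 * 33 mod 41 = 1^2 * 33 = 1*33 = 33
  bit 1 = 0: r = r^2 mod 41 = 33^2 = 23
  bit 2 = 0: r = r^2 mod 41 = 23^2 = 37
  -> s = B^a = 37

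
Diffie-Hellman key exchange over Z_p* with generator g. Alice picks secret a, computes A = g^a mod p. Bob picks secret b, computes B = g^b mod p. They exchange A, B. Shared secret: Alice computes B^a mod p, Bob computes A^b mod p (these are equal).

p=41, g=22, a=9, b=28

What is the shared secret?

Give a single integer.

A = 22^9 mod 41  (bits of 9 = 1001)
  bit 0 = 1: r = r^2 * 22 mod 41 = 1^2 * 22 = 1*22 = 22
  bit 1 = 0: r = r^2 mod 41 = 22^2 = 33
  bit 2 = 0: r = r^2 mod 41 = 33^2 = 23
  bit 3 = 1: r = r^2 * 22 mod 41 = 23^2 * 22 = 37*22 = 35
  -> A = 35
B = 22^28 mod 41  (bits of 28 = 11100)
  bit 0 = 1: r = r^2 * 22 mod 41 = 1^2 * 22 = 1*22 = 22
  bit 1 = 1: r = r^2 * 22 mod 41 = 22^2 * 22 = 33*22 = 29
  bit 2 = 1: r = r^2 * 22 mod 41 = 29^2 * 22 = 21*22 = 11
  bit 3 = 0: r = r^2 mod 41 = 11^2 = 39
  bit 4 = 0: r = r^2 mod 41 = 39^2 = 4
  -> B = 4
s = B^a = 4^9 mod 41  (bits of 9 = 1001)
  bit 0 = 1: r = r^2 * 4 mod 41 = 1^2 * 4 = 1*4 = 4
  bit 1 = 0: r = r^2 mod 41 = 4^2 = 16
  bit 2 = 0: r = r^2 mod 41 = 16^2 = 10
  bit 3 = 1: r = r^2 * 4 mod 41 = 10^2 * 4 = 18*4 = 31
  -> s = B^a = 31

Answer: 31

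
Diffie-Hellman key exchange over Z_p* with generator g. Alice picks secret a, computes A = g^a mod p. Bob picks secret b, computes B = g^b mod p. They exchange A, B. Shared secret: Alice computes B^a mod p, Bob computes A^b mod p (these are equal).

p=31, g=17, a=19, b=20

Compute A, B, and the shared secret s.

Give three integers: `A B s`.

A = 17^19 mod 31  (bits of 19 = 10011)
  bit 0 = 1: r = r^2 * 17 mod 31 = 1^2 * 17 = 1*17 = 17
  bit 1 = 0: r = r^2 mod 31 = 17^2 = 10
  bit 2 = 0: r = r^2 mod 31 = 10^2 = 7
  bit 3 = 1: r = r^2 * 17 mod 31 = 7^2 * 17 = 18*17 = 27
  bit 4 = 1: r = r^2 * 17 mod 31 = 27^2 * 17 = 16*17 = 24
  -> A = 24
B = 17^20 mod 31  (bits of 20 = 10100)
  bit 0 = 1: r = r^2 * 17 mod 31 = 1^2 * 17 = 1*17 = 17
  bit 1 = 0: r = r^2 mod 31 = 17^2 = 10
  bit 2 = 1: r = r^2 * 17 mod 31 = 10^2 * 17 = 7*17 = 26
  bit 3 = 0: r = r^2 mod 31 = 26^2 = 25
  bit 4 = 0: r = r^2 mod 31 = 25^2 = 5
  -> B = 5
s = B^a = 5^19 mod 31  (bits of 19 = 10011)
  bit 0 = 1: r = r^2 * 5 mod 31 = 1^2 * 5 = 1*5 = 5
  bit 1 = 0: r = r^2 mod 31 = 5^2 = 25
  bit 2 = 0: r = r^2 mod 31 = 25^2 = 5
  bit 3 = 1: r = r^2 * 5 mod 31 = 5^2 * 5 = 25*5 = 1
  bit 4 = 1: r = r^2 * 5 mod 31 = 1^2 * 5 = 1*5 = 5
  -> s = B^a = 5

Answer: 24 5 5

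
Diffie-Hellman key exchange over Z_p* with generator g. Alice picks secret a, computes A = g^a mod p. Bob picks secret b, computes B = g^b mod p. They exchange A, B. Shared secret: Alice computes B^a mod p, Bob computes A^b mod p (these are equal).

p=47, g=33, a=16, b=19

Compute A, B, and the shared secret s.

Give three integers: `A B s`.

Answer: 2 11 3

Derivation:
A = 33^16 mod 47  (bits of 16 = 10000)
  bit 0 = 1: r = r^2 * 33 mod 47 = 1^2 * 33 = 1*33 = 33
  bit 1 = 0: r = r^2 mod 47 = 33^2 = 8
  bit 2 = 0: r = r^2 mod 47 = 8^2 = 17
  bit 3 = 0: r = r^2 mod 47 = 17^2 = 7
  bit 4 = 0: r = r^2 mod 47 = 7^2 = 2
  -> A = 2
B = 33^19 mod 47  (bits of 19 = 10011)
  bit 0 = 1: r = r^2 * 33 mod 47 = 1^2 * 33 = 1*33 = 33
  bit 1 = 0: r = r^2 mod 47 = 33^2 = 8
  bit 2 = 0: r = r^2 mod 47 = 8^2 = 17
  bit 3 = 1: r = r^2 * 33 mod 47 = 17^2 * 33 = 7*33 = 43
  bit 4 = 1: r = r^2 * 33 mod 47 = 43^2 * 33 = 16*33 = 11
  -> B = 11
s = B^a = 11^16 mod 47  (bits of 16 = 10000)
  bit 0 = 1: r = r^2 * 11 mod 47 = 1^2 * 11 = 1*11 = 11
  bit 1 = 0: r = r^2 mod 47 = 11^2 = 27
  bit 2 = 0: r = r^2 mod 47 = 27^2 = 24
  bit 3 = 0: r = r^2 mod 47 = 24^2 = 12
  bit 4 = 0: r = r^2 mod 47 = 12^2 = 3
  -> s = B^a = 3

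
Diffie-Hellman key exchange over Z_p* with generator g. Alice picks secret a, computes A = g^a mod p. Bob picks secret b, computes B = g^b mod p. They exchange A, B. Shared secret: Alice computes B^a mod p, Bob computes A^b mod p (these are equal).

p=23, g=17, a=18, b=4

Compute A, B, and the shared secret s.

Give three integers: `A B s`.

Answer: 3 8 12

Derivation:
A = 17^18 mod 23  (bits of 18 = 10010)
  bit 0 = 1: r = r^2 * 17 mod 23 = 1^2 * 17 = 1*17 = 17
  bit 1 = 0: r = r^2 mod 23 = 17^2 = 13
  bit 2 = 0: r = r^2 mod 23 = 13^2 = 8
  bit 3 = 1: r = r^2 * 17 mod 23 = 8^2 * 17 = 18*17 = 7
  bit 4 = 0: r = r^2 mod 23 = 7^2 = 3
  -> A = 3
B = 17^4 mod 23  (bits of 4 = 100)
  bit 0 = 1: r = r^2 * 17 mod 23 = 1^2 * 17 = 1*17 = 17
  bit 1 = 0: r = r^2 mod 23 = 17^2 = 13
  bit 2 = 0: r = r^2 mod 23 = 13^2 = 8
  -> B = 8
s = B^a = 8^18 mod 23  (bits of 18 = 10010)
  bit 0 = 1: r = r^2 * 8 mod 23 = 1^2 * 8 = 1*8 = 8
  bit 1 = 0: r = r^2 mod 23 = 8^2 = 18
  bit 2 = 0: r = r^2 mod 23 = 18^2 = 2
  bit 3 = 1: r = r^2 * 8 mod 23 = 2^2 * 8 = 4*8 = 9
  bit 4 = 0: r = r^2 mod 23 = 9^2 = 12
  -> s = B^a = 12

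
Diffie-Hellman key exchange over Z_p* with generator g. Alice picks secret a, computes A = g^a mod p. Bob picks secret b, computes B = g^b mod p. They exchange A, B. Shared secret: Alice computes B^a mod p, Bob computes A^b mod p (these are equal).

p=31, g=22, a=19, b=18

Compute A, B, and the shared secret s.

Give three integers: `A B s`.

A = 22^19 mod 31  (bits of 19 = 10011)
  bit 0 = 1: r = r^2 * 22 mod 31 = 1^2 * 22 = 1*22 = 22
  bit 1 = 0: r = r^2 mod 31 = 22^2 = 19
  bit 2 = 0: r = r^2 mod 31 = 19^2 = 20
  bit 3 = 1: r = r^2 * 22 mod 31 = 20^2 * 22 = 28*22 = 27
  bit 4 = 1: r = r^2 * 22 mod 31 = 27^2 * 22 = 16*22 = 11
  -> A = 11
B = 22^18 mod 31  (bits of 18 = 10010)
  bit 0 = 1: r = r^2 * 22 mod 31 = 1^2 * 22 = 1*22 = 22
  bit 1 = 0: r = r^2 mod 31 = 22^2 = 19
  bit 2 = 0: r = r^2 mod 31 = 19^2 = 20
  bit 3 = 1: r = r^2 * 22 mod 31 = 20^2 * 22 = 28*22 = 27
  bit 4 = 0: r = r^2 mod 31 = 27^2 = 16
  -> B = 16
s = B^a = 16^19 mod 31  (bits of 19 = 10011)
  bit 0 = 1: r = r^2 * 16 mod 31 = 1^2 * 16 = 1*16 = 16
  bit 1 = 0: r = r^2 mod 31 = 16^2 = 8
  bit 2 = 0: r = r^2 mod 31 = 8^2 = 2
  bit 3 = 1: r = r^2 * 16 mod 31 = 2^2 * 16 = 4*16 = 2
  bit 4 = 1: r = r^2 * 16 mod 31 = 2^2 * 16 = 4*16 = 2
  -> s = B^a = 2

Answer: 11 16 2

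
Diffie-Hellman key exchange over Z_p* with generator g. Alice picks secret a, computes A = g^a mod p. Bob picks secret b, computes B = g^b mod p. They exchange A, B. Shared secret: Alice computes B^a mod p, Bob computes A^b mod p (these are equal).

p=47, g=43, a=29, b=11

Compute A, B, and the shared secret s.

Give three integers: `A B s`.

A = 43^29 mod 47  (bits of 29 = 11101)
  bit 0 = 1: r = r^2 * 43 mod 47 = 1^2 * 43 = 1*43 = 43
  bit 1 = 1: r = r^2 * 43 mod 47 = 43^2 * 43 = 16*43 = 30
  bit 2 = 1: r = r^2 * 43 mod 47 = 30^2 * 43 = 7*43 = 19
  bit 3 = 0: r = r^2 mod 47 = 19^2 = 32
  bit 4 = 1: r = r^2 * 43 mod 47 = 32^2 * 43 = 37*43 = 40
  -> A = 40
B = 43^11 mod 47  (bits of 11 = 1011)
  bit 0 = 1: r = r^2 * 43 mod 47 = 1^2 * 43 = 1*43 = 43
  bit 1 = 0: r = r^2 mod 47 = 43^2 = 16
  bit 2 = 1: r = r^2 * 43 mod 47 = 16^2 * 43 = 21*43 = 10
  bit 3 = 1: r = r^2 * 43 mod 47 = 10^2 * 43 = 6*43 = 23
  -> B = 23
s = B^a = 23^29 mod 47  (bits of 29 = 11101)
  bit 0 = 1: r = r^2 * 23 mod 47 = 1^2 * 23 = 1*23 = 23
  bit 1 = 1: r = r^2 * 23 mod 47 = 23^2 * 23 = 12*23 = 41
  bit 2 = 1: r = r^2 * 23 mod 47 = 41^2 * 23 = 36*23 = 29
  bit 3 = 0: r = r^2 mod 47 = 29^2 = 42
  bit 4 = 1: r = r^2 * 23 mod 47 = 42^2 * 23 = 25*23 = 11
  -> s = B^a = 11

Answer: 40 23 11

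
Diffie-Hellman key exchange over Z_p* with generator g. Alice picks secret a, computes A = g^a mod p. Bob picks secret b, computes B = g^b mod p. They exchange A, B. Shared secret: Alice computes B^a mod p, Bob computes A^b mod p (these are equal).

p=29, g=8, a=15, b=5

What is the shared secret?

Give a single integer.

A = 8^15 mod 29  (bits of 15 = 1111)
  bit 0 = 1: r = r^2 * 8 mod 29 = 1^2 * 8 = 1*8 = 8
  bit 1 = 1: r = r^2 * 8 mod 29 = 8^2 * 8 = 6*8 = 19
  bit 2 = 1: r = r^2 * 8 mod 29 = 19^2 * 8 = 13*8 = 17
  bit 3 = 1: r = r^2 * 8 mod 29 = 17^2 * 8 = 28*8 = 21
  -> A = 21
B = 8^5 mod 29  (bits of 5 = 101)
  bit 0 = 1: r = r^2 * 8 mod 29 = 1^2 * 8 = 1*8 = 8
  bit 1 = 0: r = r^2 mod 29 = 8^2 = 6
  bit 2 = 1: r = r^2 * 8 mod 29 = 6^2 * 8 = 7*8 = 27
  -> B = 27
s = B^a = 27^15 mod 29  (bits of 15 = 1111)
  bit 0 = 1: r = r^2 * 27 mod 29 = 1^2 * 27 = 1*27 = 27
  bit 1 = 1: r = r^2 * 27 mod 29 = 27^2 * 27 = 4*27 = 21
  bit 2 = 1: r = r^2 * 27 mod 29 = 21^2 * 27 = 6*27 = 17
  bit 3 = 1: r = r^2 * 27 mod 29 = 17^2 * 27 = 28*27 = 2
  -> s = B^a = 2

Answer: 2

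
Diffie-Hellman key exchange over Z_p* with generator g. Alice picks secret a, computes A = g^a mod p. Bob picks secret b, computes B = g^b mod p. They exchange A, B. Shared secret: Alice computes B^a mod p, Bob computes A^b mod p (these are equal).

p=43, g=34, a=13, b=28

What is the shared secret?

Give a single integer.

A = 34^13 mod 43  (bits of 13 = 1101)
  bit 0 = 1: r = r^2 * 34 mod 43 = 1^2 * 34 = 1*34 = 34
  bit 1 = 1: r = r^2 * 34 mod 43 = 34^2 * 34 = 38*34 = 2
  bit 2 = 0: r = r^2 mod 43 = 2^2 = 4
  bit 3 = 1: r = r^2 * 34 mod 43 = 4^2 * 34 = 16*34 = 28
  -> A = 28
B = 34^28 mod 43  (bits of 28 = 11100)
  bit 0 = 1: r = r^2 * 34 mod 43 = 1^2 * 34 = 1*34 = 34
  bit 1 = 1: r = r^2 * 34 mod 43 = 34^2 * 34 = 38*34 = 2
  bit 2 = 1: r = r^2 * 34 mod 43 = 2^2 * 34 = 4*34 = 7
  bit 3 = 0: r = r^2 mod 43 = 7^2 = 6
  bit 4 = 0: r = r^2 mod 43 = 6^2 = 36
  -> B = 36
s = B^a = 36^13 mod 43  (bits of 13 = 1101)
  bit 0 = 1: r = r^2 * 36 mod 43 = 1^2 * 36 = 1*36 = 36
  bit 1 = 1: r = r^2 * 36 mod 43 = 36^2 * 36 = 6*36 = 1
  bit 2 = 0: r = r^2 mod 43 = 1^2 = 1
  bit 3 = 1: r = r^2 * 36 mod 43 = 1^2 * 36 = 1*36 = 36
  -> s = B^a = 36

Answer: 36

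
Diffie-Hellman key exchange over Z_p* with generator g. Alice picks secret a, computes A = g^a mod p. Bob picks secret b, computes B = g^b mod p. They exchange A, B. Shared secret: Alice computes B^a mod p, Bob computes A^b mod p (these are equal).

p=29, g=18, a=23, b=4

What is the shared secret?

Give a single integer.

Answer: 16

Derivation:
A = 18^23 mod 29  (bits of 23 = 10111)
  bit 0 = 1: r = r^2 * 18 mod 29 = 1^2 * 18 = 1*18 = 18
  bit 1 = 0: r = r^2 mod 29 = 18^2 = 5
  bit 2 = 1: r = r^2 * 18 mod 29 = 5^2 * 18 = 25*18 = 15
  bit 3 = 1: r = r^2 * 18 mod 29 = 15^2 * 18 = 22*18 = 19
  bit 4 = 1: r = r^2 * 18 mod 29 = 19^2 * 18 = 13*18 = 2
  -> A = 2
B = 18^4 mod 29  (bits of 4 = 100)
  bit 0 = 1: r = r^2 * 18 mod 29 = 1^2 * 18 = 1*18 = 18
  bit 1 = 0: r = r^2 mod 29 = 18^2 = 5
  bit 2 = 0: r = r^2 mod 29 = 5^2 = 25
  -> B = 25
s = B^a = 25^23 mod 29  (bits of 23 = 10111)
  bit 0 = 1: r = r^2 * 25 mod 29 = 1^2 * 25 = 1*25 = 25
  bit 1 = 0: r = r^2 mod 29 = 25^2 = 16
  bit 2 = 1: r = r^2 * 25 mod 29 = 16^2 * 25 = 24*25 = 20
  bit 3 = 1: r = r^2 * 25 mod 29 = 20^2 * 25 = 23*25 = 24
  bit 4 = 1: r = r^2 * 25 mod 29 = 24^2 * 25 = 25*25 = 16
  -> s = B^a = 16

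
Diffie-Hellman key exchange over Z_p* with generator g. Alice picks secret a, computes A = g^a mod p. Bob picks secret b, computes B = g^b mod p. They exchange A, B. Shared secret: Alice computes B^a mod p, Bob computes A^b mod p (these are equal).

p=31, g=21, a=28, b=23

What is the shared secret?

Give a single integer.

Answer: 28

Derivation:
A = 21^28 mod 31  (bits of 28 = 11100)
  bit 0 = 1: r = r^2 * 21 mod 31 = 1^2 * 21 = 1*21 = 21
  bit 1 = 1: r = r^2 * 21 mod 31 = 21^2 * 21 = 7*21 = 23
  bit 2 = 1: r = r^2 * 21 mod 31 = 23^2 * 21 = 2*21 = 11
  bit 3 = 0: r = r^2 mod 31 = 11^2 = 28
  bit 4 = 0: r = r^2 mod 31 = 28^2 = 9
  -> A = 9
B = 21^23 mod 31  (bits of 23 = 10111)
  bit 0 = 1: r = r^2 * 21 mod 31 = 1^2 * 21 = 1*21 = 21
  bit 1 = 0: r = r^2 mod 31 = 21^2 = 7
  bit 2 = 1: r = r^2 * 21 mod 31 = 7^2 * 21 = 18*21 = 6
  bit 3 = 1: r = r^2 * 21 mod 31 = 6^2 * 21 = 5*21 = 12
  bit 4 = 1: r = r^2 * 21 mod 31 = 12^2 * 21 = 20*21 = 17
  -> B = 17
s = B^a = 17^28 mod 31  (bits of 28 = 11100)
  bit 0 = 1: r = r^2 * 17 mod 31 = 1^2 * 17 = 1*17 = 17
  bit 1 = 1: r = r^2 * 17 mod 31 = 17^2 * 17 = 10*17 = 15
  bit 2 = 1: r = r^2 * 17 mod 31 = 15^2 * 17 = 8*17 = 12
  bit 3 = 0: r = r^2 mod 31 = 12^2 = 20
  bit 4 = 0: r = r^2 mod 31 = 20^2 = 28
  -> s = B^a = 28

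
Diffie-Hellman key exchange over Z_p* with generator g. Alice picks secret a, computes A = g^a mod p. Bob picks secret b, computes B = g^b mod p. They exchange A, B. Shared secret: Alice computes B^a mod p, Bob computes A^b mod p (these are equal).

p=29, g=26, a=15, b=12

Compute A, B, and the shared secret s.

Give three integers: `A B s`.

A = 26^15 mod 29  (bits of 15 = 1111)
  bit 0 = 1: r = r^2 * 26 mod 29 = 1^2 * 26 = 1*26 = 26
  bit 1 = 1: r = r^2 * 26 mod 29 = 26^2 * 26 = 9*26 = 2
  bit 2 = 1: r = r^2 * 26 mod 29 = 2^2 * 26 = 4*26 = 17
  bit 3 = 1: r = r^2 * 26 mod 29 = 17^2 * 26 = 28*26 = 3
  -> A = 3
B = 26^12 mod 29  (bits of 12 = 1100)
  bit 0 = 1: r = r^2 * 26 mod 29 = 1^2 * 26 = 1*26 = 26
  bit 1 = 1: r = r^2 * 26 mod 29 = 26^2 * 26 = 9*26 = 2
  bit 2 = 0: r = r^2 mod 29 = 2^2 = 4
  bit 3 = 0: r = r^2 mod 29 = 4^2 = 16
  -> B = 16
s = B^a = 16^15 mod 29  (bits of 15 = 1111)
  bit 0 = 1: r = r^2 * 16 mod 29 = 1^2 * 16 = 1*16 = 16
  bit 1 = 1: r = r^2 * 16 mod 29 = 16^2 * 16 = 24*16 = 7
  bit 2 = 1: r = r^2 * 16 mod 29 = 7^2 * 16 = 20*16 = 1
  bit 3 = 1: r = r^2 * 16 mod 29 = 1^2 * 16 = 1*16 = 16
  -> s = B^a = 16

Answer: 3 16 16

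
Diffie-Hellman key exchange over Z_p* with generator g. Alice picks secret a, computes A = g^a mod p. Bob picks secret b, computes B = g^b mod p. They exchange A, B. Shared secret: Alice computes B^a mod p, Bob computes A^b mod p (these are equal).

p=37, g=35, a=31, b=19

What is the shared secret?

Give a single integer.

Answer: 22

Derivation:
A = 35^31 mod 37  (bits of 31 = 11111)
  bit 0 = 1: r = r^2 * 35 mod 37 = 1^2 * 35 = 1*35 = 35
  bit 1 = 1: r = r^2 * 35 mod 37 = 35^2 * 35 = 4*35 = 29
  bit 2 = 1: r = r^2 * 35 mod 37 = 29^2 * 35 = 27*35 = 20
  bit 3 = 1: r = r^2 * 35 mod 37 = 20^2 * 35 = 30*35 = 14
  bit 4 = 1: r = r^2 * 35 mod 37 = 14^2 * 35 = 11*35 = 15
  -> A = 15
B = 35^19 mod 37  (bits of 19 = 10011)
  bit 0 = 1: r = r^2 * 35 mod 37 = 1^2 * 35 = 1*35 = 35
  bit 1 = 0: r = r^2 mod 37 = 35^2 = 4
  bit 2 = 0: r = r^2 mod 37 = 4^2 = 16
  bit 3 = 1: r = r^2 * 35 mod 37 = 16^2 * 35 = 34*35 = 6
  bit 4 = 1: r = r^2 * 35 mod 37 = 6^2 * 35 = 36*35 = 2
  -> B = 2
s = B^a = 2^31 mod 37  (bits of 31 = 11111)
  bit 0 = 1: r = r^2 * 2 mod 37 = 1^2 * 2 = 1*2 = 2
  bit 1 = 1: r = r^2 * 2 mod 37 = 2^2 * 2 = 4*2 = 8
  bit 2 = 1: r = r^2 * 2 mod 37 = 8^2 * 2 = 27*2 = 17
  bit 3 = 1: r = r^2 * 2 mod 37 = 17^2 * 2 = 30*2 = 23
  bit 4 = 1: r = r^2 * 2 mod 37 = 23^2 * 2 = 11*2 = 22
  -> s = B^a = 22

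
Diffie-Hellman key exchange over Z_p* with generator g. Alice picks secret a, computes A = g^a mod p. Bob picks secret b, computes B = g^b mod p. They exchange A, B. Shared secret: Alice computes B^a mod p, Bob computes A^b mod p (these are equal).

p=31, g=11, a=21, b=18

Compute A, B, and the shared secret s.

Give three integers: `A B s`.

A = 11^21 mod 31  (bits of 21 = 10101)
  bit 0 = 1: r = r^2 * 11 mod 31 = 1^2 * 11 = 1*11 = 11
  bit 1 = 0: r = r^2 mod 31 = 11^2 = 28
  bit 2 = 1: r = r^2 * 11 mod 31 = 28^2 * 11 = 9*11 = 6
  bit 3 = 0: r = r^2 mod 31 = 6^2 = 5
  bit 4 = 1: r = r^2 * 11 mod 31 = 5^2 * 11 = 25*11 = 27
  -> A = 27
B = 11^18 mod 31  (bits of 18 = 10010)
  bit 0 = 1: r = r^2 * 11 mod 31 = 1^2 * 11 = 1*11 = 11
  bit 1 = 0: r = r^2 mod 31 = 11^2 = 28
  bit 2 = 0: r = r^2 mod 31 = 28^2 = 9
  bit 3 = 1: r = r^2 * 11 mod 31 = 9^2 * 11 = 19*11 = 23
  bit 4 = 0: r = r^2 mod 31 = 23^2 = 2
  -> B = 2
s = B^a = 2^21 mod 31  (bits of 21 = 10101)
  bit 0 = 1: r = r^2 * 2 mod 31 = 1^2 * 2 = 1*2 = 2
  bit 1 = 0: r = r^2 mod 31 = 2^2 = 4
  bit 2 = 1: r = r^2 * 2 mod 31 = 4^2 * 2 = 16*2 = 1
  bit 3 = 0: r = r^2 mod 31 = 1^2 = 1
  bit 4 = 1: r = r^2 * 2 mod 31 = 1^2 * 2 = 1*2 = 2
  -> s = B^a = 2

Answer: 27 2 2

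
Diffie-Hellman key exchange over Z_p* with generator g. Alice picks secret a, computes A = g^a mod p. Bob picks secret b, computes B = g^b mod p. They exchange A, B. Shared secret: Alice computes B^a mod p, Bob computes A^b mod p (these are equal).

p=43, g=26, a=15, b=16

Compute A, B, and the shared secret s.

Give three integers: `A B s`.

Answer: 27 14 41

Derivation:
A = 26^15 mod 43  (bits of 15 = 1111)
  bit 0 = 1: r = r^2 * 26 mod 43 = 1^2 * 26 = 1*26 = 26
  bit 1 = 1: r = r^2 * 26 mod 43 = 26^2 * 26 = 31*26 = 32
  bit 2 = 1: r = r^2 * 26 mod 43 = 32^2 * 26 = 35*26 = 7
  bit 3 = 1: r = r^2 * 26 mod 43 = 7^2 * 26 = 6*26 = 27
  -> A = 27
B = 26^16 mod 43  (bits of 16 = 10000)
  bit 0 = 1: r = r^2 * 26 mod 43 = 1^2 * 26 = 1*26 = 26
  bit 1 = 0: r = r^2 mod 43 = 26^2 = 31
  bit 2 = 0: r = r^2 mod 43 = 31^2 = 15
  bit 3 = 0: r = r^2 mod 43 = 15^2 = 10
  bit 4 = 0: r = r^2 mod 43 = 10^2 = 14
  -> B = 14
s = B^a = 14^15 mod 43  (bits of 15 = 1111)
  bit 0 = 1: r = r^2 * 14 mod 43 = 1^2 * 14 = 1*14 = 14
  bit 1 = 1: r = r^2 * 14 mod 43 = 14^2 * 14 = 24*14 = 35
  bit 2 = 1: r = r^2 * 14 mod 43 = 35^2 * 14 = 21*14 = 36
  bit 3 = 1: r = r^2 * 14 mod 43 = 36^2 * 14 = 6*14 = 41
  -> s = B^a = 41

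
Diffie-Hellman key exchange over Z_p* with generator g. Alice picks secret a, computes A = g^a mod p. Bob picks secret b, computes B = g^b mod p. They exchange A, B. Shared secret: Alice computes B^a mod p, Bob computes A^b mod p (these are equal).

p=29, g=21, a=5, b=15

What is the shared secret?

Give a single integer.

Answer: 27

Derivation:
A = 21^5 mod 29  (bits of 5 = 101)
  bit 0 = 1: r = r^2 * 21 mod 29 = 1^2 * 21 = 1*21 = 21
  bit 1 = 0: r = r^2 mod 29 = 21^2 = 6
  bit 2 = 1: r = r^2 * 21 mod 29 = 6^2 * 21 = 7*21 = 2
  -> A = 2
B = 21^15 mod 29  (bits of 15 = 1111)
  bit 0 = 1: r = r^2 * 21 mod 29 = 1^2 * 21 = 1*21 = 21
  bit 1 = 1: r = r^2 * 21 mod 29 = 21^2 * 21 = 6*21 = 10
  bit 2 = 1: r = r^2 * 21 mod 29 = 10^2 * 21 = 13*21 = 12
  bit 3 = 1: r = r^2 * 21 mod 29 = 12^2 * 21 = 28*21 = 8
  -> B = 8
s = B^a = 8^5 mod 29  (bits of 5 = 101)
  bit 0 = 1: r = r^2 * 8 mod 29 = 1^2 * 8 = 1*8 = 8
  bit 1 = 0: r = r^2 mod 29 = 8^2 = 6
  bit 2 = 1: r = r^2 * 8 mod 29 = 6^2 * 8 = 7*8 = 27
  -> s = B^a = 27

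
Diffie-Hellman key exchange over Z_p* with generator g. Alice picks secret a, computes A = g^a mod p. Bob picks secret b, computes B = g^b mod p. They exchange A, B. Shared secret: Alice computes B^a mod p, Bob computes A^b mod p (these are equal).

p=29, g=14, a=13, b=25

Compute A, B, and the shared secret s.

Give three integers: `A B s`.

Answer: 2 21 11

Derivation:
A = 14^13 mod 29  (bits of 13 = 1101)
  bit 0 = 1: r = r^2 * 14 mod 29 = 1^2 * 14 = 1*14 = 14
  bit 1 = 1: r = r^2 * 14 mod 29 = 14^2 * 14 = 22*14 = 18
  bit 2 = 0: r = r^2 mod 29 = 18^2 = 5
  bit 3 = 1: r = r^2 * 14 mod 29 = 5^2 * 14 = 25*14 = 2
  -> A = 2
B = 14^25 mod 29  (bits of 25 = 11001)
  bit 0 = 1: r = r^2 * 14 mod 29 = 1^2 * 14 = 1*14 = 14
  bit 1 = 1: r = r^2 * 14 mod 29 = 14^2 * 14 = 22*14 = 18
  bit 2 = 0: r = r^2 mod 29 = 18^2 = 5
  bit 3 = 0: r = r^2 mod 29 = 5^2 = 25
  bit 4 = 1: r = r^2 * 14 mod 29 = 25^2 * 14 = 16*14 = 21
  -> B = 21
s = B^a = 21^13 mod 29  (bits of 13 = 1101)
  bit 0 = 1: r = r^2 * 21 mod 29 = 1^2 * 21 = 1*21 = 21
  bit 1 = 1: r = r^2 * 21 mod 29 = 21^2 * 21 = 6*21 = 10
  bit 2 = 0: r = r^2 mod 29 = 10^2 = 13
  bit 3 = 1: r = r^2 * 21 mod 29 = 13^2 * 21 = 24*21 = 11
  -> s = B^a = 11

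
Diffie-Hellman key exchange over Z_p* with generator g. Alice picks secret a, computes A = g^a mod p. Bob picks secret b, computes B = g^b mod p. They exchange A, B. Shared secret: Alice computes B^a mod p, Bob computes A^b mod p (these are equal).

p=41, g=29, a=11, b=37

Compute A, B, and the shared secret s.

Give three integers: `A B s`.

Answer: 15 34 19

Derivation:
A = 29^11 mod 41  (bits of 11 = 1011)
  bit 0 = 1: r = r^2 * 29 mod 41 = 1^2 * 29 = 1*29 = 29
  bit 1 = 0: r = r^2 mod 41 = 29^2 = 21
  bit 2 = 1: r = r^2 * 29 mod 41 = 21^2 * 29 = 31*29 = 38
  bit 3 = 1: r = r^2 * 29 mod 41 = 38^2 * 29 = 9*29 = 15
  -> A = 15
B = 29^37 mod 41  (bits of 37 = 100101)
  bit 0 = 1: r = r^2 * 29 mod 41 = 1^2 * 29 = 1*29 = 29
  bit 1 = 0: r = r^2 mod 41 = 29^2 = 21
  bit 2 = 0: r = r^2 mod 41 = 21^2 = 31
  bit 3 = 1: r = r^2 * 29 mod 41 = 31^2 * 29 = 18*29 = 30
  bit 4 = 0: r = r^2 mod 41 = 30^2 = 39
  bit 5 = 1: r = r^2 * 29 mod 41 = 39^2 * 29 = 4*29 = 34
  -> B = 34
s = B^a = 34^11 mod 41  (bits of 11 = 1011)
  bit 0 = 1: r = r^2 * 34 mod 41 = 1^2 * 34 = 1*34 = 34
  bit 1 = 0: r = r^2 mod 41 = 34^2 = 8
  bit 2 = 1: r = r^2 * 34 mod 41 = 8^2 * 34 = 23*34 = 3
  bit 3 = 1: r = r^2 * 34 mod 41 = 3^2 * 34 = 9*34 = 19
  -> s = B^a = 19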